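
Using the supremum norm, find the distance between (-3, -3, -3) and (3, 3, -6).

max(|x_i - y_i|) = max(|-3 - 3|, |-3 - 3|, |-3 - (-6)|) = max(6, 6, 3) = 6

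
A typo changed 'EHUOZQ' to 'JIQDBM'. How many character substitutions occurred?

Differing positions: 1, 2, 3, 4, 5, 6. Hamming distance = 6.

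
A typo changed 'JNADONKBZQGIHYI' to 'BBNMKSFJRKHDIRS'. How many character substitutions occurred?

Differing positions: 1, 2, 3, 4, 5, 6, 7, 8, 9, 10, 11, 12, 13, 14, 15. Hamming distance = 15.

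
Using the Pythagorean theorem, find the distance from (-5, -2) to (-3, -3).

√(Σ(x_i - y_i)²) = √((-5 - (-3))² + (-2 - (-3))²)
= √((-2)² + 1²) = √(4 + 1) = √5 ≈ 2.2361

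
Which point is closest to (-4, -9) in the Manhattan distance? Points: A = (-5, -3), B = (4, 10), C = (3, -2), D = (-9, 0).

Distances: d(A) = 7, d(B) = 27, d(C) = 14, d(D) = 14. Nearest: A = (-5, -3) with distance 7.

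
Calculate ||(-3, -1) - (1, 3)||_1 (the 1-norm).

Σ|x_i - y_i| = |-3 - 1| + |-1 - 3| = 4 + 4 = 8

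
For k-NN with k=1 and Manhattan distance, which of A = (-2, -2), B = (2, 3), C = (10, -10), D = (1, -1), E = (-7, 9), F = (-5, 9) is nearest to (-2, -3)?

Distances: d(A) = 1, d(B) = 10, d(C) = 19, d(D) = 5, d(E) = 17, d(F) = 15. Nearest: A = (-2, -2) with distance 1.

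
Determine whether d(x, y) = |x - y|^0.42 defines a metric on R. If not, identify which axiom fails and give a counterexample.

Yes. With 0 < p = 0.42 ≤ 1, d(x,y) = |x-y|^0.42 is a metric on R. Non-negativity and symmetry are immediate; |x-y|^0.42 = 0 ⟺ |x-y| = 0 ⟺ x = y. For the triangle inequality, the function t ↦ t^0.42 is subadditive on [0,∞) when p ≤ 1, so |x-z|^0.42 ≤ (|x-y| + |y-z|)^0.42 ≤ |x-y|^0.42 + |y-z|^0.42.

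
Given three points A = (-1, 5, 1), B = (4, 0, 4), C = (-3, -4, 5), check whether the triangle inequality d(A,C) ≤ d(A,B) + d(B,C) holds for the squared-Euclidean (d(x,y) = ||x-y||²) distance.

d(A,B) = 5² + 5² + 3² = 59, d(B,C) = 7² + 4² + 1² = 66, d(A,C) = 2² + 9² + 4² = 101.
d(A,C) = 101 ≤ 59 + 66 = 125. Triangle inequality is satisfied.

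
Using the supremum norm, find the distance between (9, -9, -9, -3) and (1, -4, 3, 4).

max(|x_i - y_i|) = max(|9 - 1|, |-9 - (-4)|, |-9 - 3|, |-3 - 4|) = max(8, 5, 12, 7) = 12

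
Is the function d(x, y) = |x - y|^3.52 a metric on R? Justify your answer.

No. d(x,y) = |x-y|^3.52 fails the triangle inequality since p = 3.52 > 1. Counterexample: x = 4, y = 14, z = 24. d(x,z) = |4 - 24|^3.52 = 20^3.52 ≈ 37986.1768, but d(x,y) + d(y,z) = 10^3.52 + 10^3.52 ≈ 3311.3112 + 3311.3112 = 6622.6224. Since 37986.1768 > 6622.6224, the triangle inequality is violated.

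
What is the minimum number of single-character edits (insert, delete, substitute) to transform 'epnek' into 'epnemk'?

Let D[i][j] be the edit distance between the first i characters of 'epnek' and the first j characters of 'epnemk', with D[i][0] = i, D[0][j] = j, and D[i][j] = D[i-1][j-1] if the characters match, else 1 + min(D[i-1][j], D[i][j-1], D[i-1][j-1]). Filling the table (rows: prefixes of 'epnek', columns: prefixes of 'epnemk'):
     ε  e  p  n  e  m  k
  ε  0  1  2  3  4  5  6
  e  1  0  1  2  3  4  5
  p  2  1  0  1  2  3  4
  n  3  2  1  0  1  2  3
  e  4  3  2  1  0  1  2
  k  5  4  3  2  1  1  1
The bottom-right entry gives D[5][6] = 1, so no sequence of fewer than 1 edit works. Backtracking through the table gives one optimal edit sequence (1 edit):
  epnek → epnemk (ins m @5)
Edit distance = 1.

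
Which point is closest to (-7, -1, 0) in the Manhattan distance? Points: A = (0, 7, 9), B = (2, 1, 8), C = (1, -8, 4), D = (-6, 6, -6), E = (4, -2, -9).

Distances: d(A) = 24, d(B) = 19, d(C) = 19, d(D) = 14, d(E) = 21. Nearest: D = (-6, 6, -6) with distance 14.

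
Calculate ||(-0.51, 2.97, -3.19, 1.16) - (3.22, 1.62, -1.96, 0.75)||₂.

√(Σ(x_i - y_i)²) = √((-0.51 - 3.22)² + (2.97 - 1.62)² + (-3.19 - (-1.96))² + (1.16 - 0.75)²)
= √((-3.73)² + 1.35² + (-1.23)² + 0.41²) = √(13.9129 + 1.8225 + 1.5129 + 0.1681) = √17.4164 ≈ 4.1733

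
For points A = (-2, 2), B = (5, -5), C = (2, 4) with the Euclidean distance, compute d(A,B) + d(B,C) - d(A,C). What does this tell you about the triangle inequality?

d(A,B) = √(7² + 7²) = √98 ≈ 9.8995, d(B,C) = √(3² + 9²) = √90 ≈ 9.4868, d(A,C) = √(4² + 2²) = √20 ≈ 4.4721.
d(A,B) + d(B,C) - d(A,C) = 9.8995 + 9.4868 - 4.4721 = 19.3863 - 4.4721 = 14.9142 (to 4 decimal places). This is ≥ 0, so the triangle inequality holds for these points.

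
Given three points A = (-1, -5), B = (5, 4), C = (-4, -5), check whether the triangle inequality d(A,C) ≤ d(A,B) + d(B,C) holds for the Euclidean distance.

d(A,B) = √(6² + 9²) = √117 ≈ 10.8167, d(B,C) = √(9² + 9²) = √162 ≈ 12.7279, d(A,C) = √(3² + 0²) = √9 = 3.
d(A,C) = 3 ≤ 10.8167 + 12.7279 = 23.5446. Triangle inequality is satisfied.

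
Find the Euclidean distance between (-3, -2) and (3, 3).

√(Σ(x_i - y_i)²) = √((-3 - 3)² + (-2 - 3)²)
= √((-6)² + (-5)²) = √(36 + 25) = √61 ≈ 7.8102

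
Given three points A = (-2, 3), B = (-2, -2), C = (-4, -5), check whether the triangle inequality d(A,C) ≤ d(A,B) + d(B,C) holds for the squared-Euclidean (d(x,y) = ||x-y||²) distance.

d(A,B) = 0² + 5² = 25, d(B,C) = 2² + 3² = 13, d(A,C) = 2² + 8² = 68.
d(A,C) = 68 > 25 + 13 = 38. Triangle inequality is VIOLATED. (Squared-Euclidean is not a metric — this is a counterexample.)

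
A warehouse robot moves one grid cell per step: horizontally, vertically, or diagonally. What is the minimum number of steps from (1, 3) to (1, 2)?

max(|x_i - y_i|) = max(|1 - 1|, |3 - 2|) = max(0, 1) = 1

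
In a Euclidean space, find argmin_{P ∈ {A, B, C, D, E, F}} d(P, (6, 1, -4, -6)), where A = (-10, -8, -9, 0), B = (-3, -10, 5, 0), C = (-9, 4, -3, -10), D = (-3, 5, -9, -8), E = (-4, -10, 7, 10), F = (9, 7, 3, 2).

Distances: d(A) ≈ 19.9499, d(B) ≈ 17.8606, d(C) ≈ 15.843, d(D) ≈ 11.225, d(E) ≈ 24.454, d(F) ≈ 12.5698. Nearest: D = (-3, 5, -9, -8) with distance 11.225.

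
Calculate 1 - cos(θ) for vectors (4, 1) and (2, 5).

With u = (4, 1), v = (2, 5):
u·v = 4·2 + 1·5 = 8 + 5 = 13.
|u| = √(4² + 1²) = √17, |v| = √(2² + 5²) = √29, so |u||v| = √(17·29) = √493.
cos θ = (u·v)/(|u||v|) = 13/√493 ≈ 0.5855
Cosine distance = 1 - cos θ ≈ 1 - 0.5855 = 0.4145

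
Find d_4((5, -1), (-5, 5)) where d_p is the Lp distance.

(Σ|x_i - y_i|^4)^(1/4) = (|5 - (-5)|^4 + |-1 - 5|^4)^(1/4)
= (10^4 + 6^4)^(1/4) = (10000 + 1296)^(1/4) = (11296)^(1/4) ≈ 10.3093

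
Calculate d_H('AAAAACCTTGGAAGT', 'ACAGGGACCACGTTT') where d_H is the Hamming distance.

Differing positions: 2, 4, 5, 6, 7, 8, 9, 10, 11, 12, 13, 14. Hamming distance = 12.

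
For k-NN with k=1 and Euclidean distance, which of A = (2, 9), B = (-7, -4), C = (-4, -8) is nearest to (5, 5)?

Distances: d(A) = 5, d(B) = 15, d(C) ≈ 15.8114. Nearest: A = (2, 9) with distance 5.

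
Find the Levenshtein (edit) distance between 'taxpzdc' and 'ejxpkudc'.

Let D[i][j] be the edit distance between the first i characters of 'taxpzdc' and the first j characters of 'ejxpkudc', with D[i][0] = i, D[0][j] = j, and D[i][j] = D[i-1][j-1] if the characters match, else 1 + min(D[i-1][j], D[i][j-1], D[i-1][j-1]). Filling the table (rows: prefixes of 'taxpzdc', columns: prefixes of 'ejxpkudc'):
     ε  e  j  x  p  k  u  d  c
  ε  0  1  2  3  4  5  6  7  8
  t  1  1  2  3  4  5  6  7  8
  a  2  2  2  3  4  5  6  7  8
  x  3  3  3  2  3  4  5  6  7
  p  4  4  4  3  2  3  4  5  6
  z  5  5  5  4  3  3  4  5  6
  d  6  6  6  5  4  4  4  4  5
  c  7  7  7  6  5  5  5  5  4
The bottom-right entry gives D[7][8] = 4, so no sequence of fewer than 4 edits works. Backtracking through the table gives one optimal edit sequence (4 edits):
  taxpzdc → eaxpzdc (sub t→e @1)
  eaxpzdc → ejxpzdc (sub a→j @2)
  ejxpzdc → ejxpkzdc (ins k @5)
  ejxpkzdc → ejxpkudc (sub z→u @6)
Edit distance = 4.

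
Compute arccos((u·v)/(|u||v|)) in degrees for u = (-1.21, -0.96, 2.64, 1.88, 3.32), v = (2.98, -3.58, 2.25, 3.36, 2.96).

With u = (-1.21, -0.96, 2.64, 1.88, 3.32), v = (2.98, -3.58, 2.25, 3.36, 2.96):
u·v = (-1.21)·2.98 + (-0.96)·(-3.58) + 2.64·2.25 + 1.88·3.36 + 3.32·2.96 = (-3.6058) + 3.4368 + 5.94 + 6.3168 + 9.8272 = 21.915.
|u| = √((-1.21)² + (-0.96)² + 2.64² + 1.88² + 3.32²) = √(1.4641 + 0.9216 + 6.9696 + 3.5344 + 11.0224) = √23.9121, |v| = √(2.98² + (-3.58)² + 2.25² + 3.36² + 2.96²) = √(8.8804 + 12.8164 + 5.0625 + 11.2896 + 8.7616) = √46.8105.
cos θ = (u·v)/(|u||v|) = 21.915/(√23.9121·√46.8105) ≈ 0.65503
θ = arccos(0.65503) ≈ 49.08°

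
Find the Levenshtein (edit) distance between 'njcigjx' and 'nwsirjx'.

Let D[i][j] be the edit distance between the first i characters of 'njcigjx' and the first j characters of 'nwsirjx', with D[i][0] = i, D[0][j] = j, and D[i][j] = D[i-1][j-1] if the characters match, else 1 + min(D[i-1][j], D[i][j-1], D[i-1][j-1]). Filling the table (rows: prefixes of 'njcigjx', columns: prefixes of 'nwsirjx'):
     ε  n  w  s  i  r  j  x
  ε  0  1  2  3  4  5  6  7
  n  1  0  1  2  3  4  5  6
  j  2  1  1  2  3  4  4  5
  c  3  2  2  2  3  4  5  5
  i  4  3  3  3  2  3  4  5
  g  5  4  4  4  3  3  4  5
  j  6  5  5  5  4  4  3  4
  x  7  6  6  6  5  5  4  3
The bottom-right entry gives D[7][7] = 3, so no sequence of fewer than 3 edits works. Backtracking through the table gives one optimal edit sequence (3 edits):
  njcigjx → nwcigjx (sub j→w @2)
  nwcigjx → nwsigjx (sub c→s @3)
  nwsigjx → nwsirjx (sub g→r @5)
Edit distance = 3.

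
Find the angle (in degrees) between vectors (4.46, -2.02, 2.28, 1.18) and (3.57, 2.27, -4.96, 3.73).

With u = (4.46, -2.02, 2.28, 1.18), v = (3.57, 2.27, -4.96, 3.73):
u·v = 4.46·3.57 + (-2.02)·2.27 + 2.28·(-4.96) + 1.18·3.73 = 15.9222 + (-4.5854) + (-11.3088) + 4.4014 = 4.4294.
|u| = √(4.46² + (-2.02)² + 2.28² + 1.18²) = √(19.8916 + 4.0804 + 5.1984 + 1.3924) = √30.5628, |v| = √(3.57² + 2.27² + (-4.96)² + 3.73²) = √(12.7449 + 5.1529 + 24.6016 + 13.9129) = √56.4123.
cos θ = (u·v)/(|u||v|) = 4.4294/(√30.5628·√56.4123) ≈ 0.106675
θ = arccos(0.106675) ≈ 83.88°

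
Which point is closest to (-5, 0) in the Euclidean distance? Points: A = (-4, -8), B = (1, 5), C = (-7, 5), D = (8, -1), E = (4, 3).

Distances: d(A) ≈ 8.0623, d(B) ≈ 7.8102, d(C) ≈ 5.3852, d(D) ≈ 13.0384, d(E) ≈ 9.4868. Nearest: C = (-7, 5) with distance 5.3852.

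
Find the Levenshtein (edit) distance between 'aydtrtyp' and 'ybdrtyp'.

Let D[i][j] be the edit distance between the first i characters of 'aydtrtyp' and the first j characters of 'ybdrtyp', with D[i][0] = i, D[0][j] = j, and D[i][j] = D[i-1][j-1] if the characters match, else 1 + min(D[i-1][j], D[i][j-1], D[i-1][j-1]). Filling the table (rows: prefixes of 'aydtrtyp', columns: prefixes of 'ybdrtyp'):
     ε  y  b  d  r  t  y  p
  ε  0  1  2  3  4  5  6  7
  a  1  1  2  3  4  5  6  7
  y  2  1  2  3  4  5  5  6
  d  3  2  2  2  3  4  5  6
  t  4  3  3  3  3  3  4  5
  r  5  4  4  4  3  4  4  5
  t  6  5  5  5  4  3  4  5
  y  7  6  6  6  5  4  3  4
  p  8  7  7  7  6  5  4  3
The bottom-right entry gives D[8][7] = 3, so no sequence of fewer than 3 edits works. Backtracking through the table gives one optimal edit sequence (3 edits):
  aydtrtyp → ydtrtyp (del a @1)
  ydtrtyp → ybtrtyp (sub d→b @2)
  ybtrtyp → ybdrtyp (sub t→d @3)
Edit distance = 3.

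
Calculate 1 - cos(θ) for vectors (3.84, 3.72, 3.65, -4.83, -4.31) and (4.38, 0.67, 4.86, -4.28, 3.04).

With u = (3.84, 3.72, 3.65, -4.83, -4.31), v = (4.38, 0.67, 4.86, -4.28, 3.04):
u·v = 3.84·4.38 + 3.72·0.67 + 3.65·4.86 + (-4.83)·(-4.28) + (-4.31)·3.04 = 16.8192 + 2.4924 + 17.739 + 20.6724 + (-13.1024) = 44.6206.
|u| = √(3.84² + 3.72² + 3.65² + (-4.83)² + (-4.31)²) = √(14.7456 + 13.8384 + 13.3225 + 23.3289 + 18.5761) = √83.8115, |v| = √(4.38² + 0.67² + 4.86² + (-4.28)² + 3.04²) = √(19.1844 + 0.4489 + 23.6196 + 18.3184 + 9.2416) = √70.8129.
cos θ = (u·v)/(|u||v|) = 44.6206/(√83.8115·√70.8129) ≈ 0.5792
Cosine distance = 1 - cos θ ≈ 1 - 0.5792 = 0.4208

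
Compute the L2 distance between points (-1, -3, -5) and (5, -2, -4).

(Σ|x_i - y_i|^2)^(1/2) = (|-1 - 5|^2 + |-3 - (-2)|^2 + |-5 - (-4)|^2)^(1/2)
= (6^2 + 1^2 + 1^2)^(1/2) = (36 + 1 + 1)^(1/2) = (38)^(1/2) ≈ 6.1644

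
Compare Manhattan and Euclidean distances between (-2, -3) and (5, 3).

L1 = |-2 - 5| + |-3 - 3| = 7 + 6 = 13
L2 = √(7² + 6²) = √85 ≈ 9.2195
L1 ≥ L2 always (equality iff movement is along one axis); L1 > L2 here.
Ratio L1/L2 = 13/√85 ≈ 1.41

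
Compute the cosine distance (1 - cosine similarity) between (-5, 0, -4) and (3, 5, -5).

With u = (-5, 0, -4), v = (3, 5, -5):
u·v = (-5)·3 + 0·5 + (-4)·(-5) = (-15) + 0 + 20 = 5.
|u| = √((-5)² + 0² + (-4)²) = √41, |v| = √(3² + 5² + (-5)²) = √59, so |u||v| = √(41·59) = √2419.
cos θ = (u·v)/(|u||v|) = 5/√2419 ≈ 0.1017
Cosine distance = 1 - cos θ ≈ 1 - 0.1017 = 0.8983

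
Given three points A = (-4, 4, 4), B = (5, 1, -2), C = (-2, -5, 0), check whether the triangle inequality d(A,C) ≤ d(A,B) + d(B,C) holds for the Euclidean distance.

d(A,B) = √(9² + 3² + 6²) = √126 ≈ 11.225, d(B,C) = √(7² + 6² + 2²) = √89 ≈ 9.434, d(A,C) = √(2² + 9² + 4²) = √101 ≈ 10.0499.
d(A,C) ≈ 10.0499 ≤ 11.225 + 9.434 = 20.659. Triangle inequality is satisfied.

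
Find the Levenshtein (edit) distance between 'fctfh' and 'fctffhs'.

Let D[i][j] be the edit distance between the first i characters of 'fctfh' and the first j characters of 'fctffhs', with D[i][0] = i, D[0][j] = j, and D[i][j] = D[i-1][j-1] if the characters match, else 1 + min(D[i-1][j], D[i][j-1], D[i-1][j-1]). Filling the table (rows: prefixes of 'fctfh', columns: prefixes of 'fctffhs'):
     ε  f  c  t  f  f  h  s
  ε  0  1  2  3  4  5  6  7
  f  1  0  1  2  3  4  5  6
  c  2  1  0  1  2  3  4  5
  t  3  2  1  0  1  2  3  4
  f  4  3  2  1  0  1  2  3
  h  5  4  3  2  1  1  1  2
The bottom-right entry gives D[5][7] = 2, so no sequence of fewer than 2 edits works. Backtracking through the table gives one optimal edit sequence (2 edits):
  fctfh → fctffh (ins f @4)
  fctffh → fctffhs (ins s @7)
Edit distance = 2.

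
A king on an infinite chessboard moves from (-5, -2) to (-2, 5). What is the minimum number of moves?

max(|x_i - y_i|) = max(|-5 - (-2)|, |-2 - 5|) = max(3, 7) = 7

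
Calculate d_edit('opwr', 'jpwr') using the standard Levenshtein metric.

Let D[i][j] be the edit distance between the first i characters of 'opwr' and the first j characters of 'jpwr', with D[i][0] = i, D[0][j] = j, and D[i][j] = D[i-1][j-1] if the characters match, else 1 + min(D[i-1][j], D[i][j-1], D[i-1][j-1]). Filling the table (rows: prefixes of 'opwr', columns: prefixes of 'jpwr'):
     ε  j  p  w  r
  ε  0  1  2  3  4
  o  1  1  2  3  4
  p  2  2  1  2  3
  w  3  3  2  1  2
  r  4  4  3  2  1
The bottom-right entry gives D[4][4] = 1, so no sequence of fewer than 1 edit works. Backtracking through the table gives one optimal edit sequence (1 edit):
  opwr → jpwr (sub o→j @1)
Edit distance = 1.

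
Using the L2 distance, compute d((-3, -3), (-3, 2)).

(Σ|x_i - y_i|^2)^(1/2) = (|-3 - (-3)|^2 + |-3 - 2|^2)^(1/2)
= (0^2 + 5^2)^(1/2) = (0 + 25)^(1/2) = (25)^(1/2) = 5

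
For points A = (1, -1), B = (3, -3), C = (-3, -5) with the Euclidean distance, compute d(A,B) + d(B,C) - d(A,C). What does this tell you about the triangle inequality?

d(A,B) = √(2² + 2²) = √8 ≈ 2.8284, d(B,C) = √(6² + 2²) = √40 ≈ 6.3246, d(A,C) = √(4² + 4²) = √32 ≈ 5.6569.
d(A,B) + d(B,C) - d(A,C) = 2.8284 + 6.3246 - 5.6569 = 9.153 - 5.6569 = 3.4961 (to 4 decimal places). This is ≥ 0, so the triangle inequality holds for these points.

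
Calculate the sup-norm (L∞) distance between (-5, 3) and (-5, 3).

max(|x_i - y_i|) = max(|-5 - (-5)|, |3 - 3|) = max(0, 0) = 0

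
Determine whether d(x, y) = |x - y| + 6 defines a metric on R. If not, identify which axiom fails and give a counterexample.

No. d fails identity of indiscernibles (specifically d(x,x) = 0): d(-6, -6) = |-6 - (-6)| + 6 = 0 + 6 = 6 ≠ 0.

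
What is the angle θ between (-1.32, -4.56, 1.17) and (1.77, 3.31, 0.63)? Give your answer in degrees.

With u = (-1.32, -4.56, 1.17), v = (1.77, 3.31, 0.63):
u·v = (-1.32)·1.77 + (-4.56)·3.31 + 1.17·0.63 = (-2.3364) + (-15.0936) + 0.7371 = -16.6929.
|u| = √((-1.32)² + (-4.56)² + 1.17²) = √(1.7424 + 20.7936 + 1.3689) = √23.9049, |v| = √(1.77² + 3.31² + 0.63²) = √(3.1329 + 10.9561 + 0.3969) = √14.4859.
cos θ = (u·v)/(|u||v|) = -16.6929/(√23.9049·√14.4859) ≈ -0.897048
θ = arccos(-0.897048) ≈ 153.77°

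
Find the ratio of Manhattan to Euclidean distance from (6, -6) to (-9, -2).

L1 = |6 - (-9)| + |-6 - (-2)| = 15 + 4 = 19
L2 = √(15² + 4²) = √241 ≈ 15.5242
L1 ≥ L2 always (equality iff movement is along one axis); L1 > L2 here.
Ratio L1/L2 = 19/√241 ≈ 1.2239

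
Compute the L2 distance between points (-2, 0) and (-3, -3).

(Σ|x_i - y_i|^2)^(1/2) = (|-2 - (-3)|^2 + |0 - (-3)|^2)^(1/2)
= (1^2 + 3^2)^(1/2) = (1 + 9)^(1/2) = (10)^(1/2) ≈ 3.1623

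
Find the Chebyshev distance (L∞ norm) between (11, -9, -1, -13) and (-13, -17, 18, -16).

max(|x_i - y_i|) = max(|11 - (-13)|, |-9 - (-17)|, |-1 - 18|, |-13 - (-16)|) = max(24, 8, 19, 3) = 24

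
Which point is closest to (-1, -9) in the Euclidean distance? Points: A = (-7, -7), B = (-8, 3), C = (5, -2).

Distances: d(A) ≈ 6.3246, d(B) ≈ 13.8924, d(C) ≈ 9.2195. Nearest: A = (-7, -7) with distance 6.3246.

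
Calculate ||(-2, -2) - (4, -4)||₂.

√(Σ(x_i - y_i)²) = √((-2 - 4)² + (-2 - (-4))²)
= √((-6)² + 2²) = √(36 + 4) = √40 ≈ 6.3246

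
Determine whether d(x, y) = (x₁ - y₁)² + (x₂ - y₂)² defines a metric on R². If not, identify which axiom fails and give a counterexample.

No. The squared Euclidean distance fails the triangle inequality. Counterexample: x = (0, 0), y = (3, 5), z = (6, 10). d(x,z) = 6² + 10² = 136, but d(x,y) + d(y,z) = (3² + 5²) + (3² + 5²) = 34 + 34 = 68. Since 136 > 68, the triangle inequality is violated. (Note: √d, the ordinary Euclidean distance, IS a metric.)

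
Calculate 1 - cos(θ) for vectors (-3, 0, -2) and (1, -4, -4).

With u = (-3, 0, -2), v = (1, -4, -4):
u·v = (-3)·1 + 0·(-4) + (-2)·(-4) = (-3) + 0 + 8 = 5.
|u| = √((-3)² + 0² + (-2)²) = √13, |v| = √(1² + (-4)² + (-4)²) = √33, so |u||v| = √(13·33) = √429.
cos θ = (u·v)/(|u||v|) = 5/√429 ≈ 0.2414
Cosine distance = 1 - cos θ ≈ 1 - 0.2414 = 0.7586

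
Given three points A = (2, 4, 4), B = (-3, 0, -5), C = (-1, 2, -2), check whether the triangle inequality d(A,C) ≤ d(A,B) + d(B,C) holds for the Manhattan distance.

d(A,B) = 5 + 4 + 9 = 18, d(B,C) = 2 + 2 + 3 = 7, d(A,C) = 3 + 2 + 6 = 11.
d(A,C) = 11 ≤ 18 + 7 = 25. Triangle inequality is satisfied.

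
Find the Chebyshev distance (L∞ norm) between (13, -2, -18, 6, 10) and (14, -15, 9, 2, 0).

max(|x_i - y_i|) = max(|13 - 14|, |-2 - (-15)|, |-18 - 9|, |6 - 2|, |10 - 0|) = max(1, 13, 27, 4, 10) = 27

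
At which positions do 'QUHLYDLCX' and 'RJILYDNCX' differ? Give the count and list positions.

Differing positions: 1, 2, 3, 7. Hamming distance = 4.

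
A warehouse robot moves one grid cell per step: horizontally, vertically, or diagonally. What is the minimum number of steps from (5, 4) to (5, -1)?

max(|x_i - y_i|) = max(|5 - 5|, |4 - (-1)|) = max(0, 5) = 5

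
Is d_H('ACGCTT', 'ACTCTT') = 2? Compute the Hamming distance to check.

Differing positions: 3. Hamming distance = 1, so the claim that d_H = 2 is false.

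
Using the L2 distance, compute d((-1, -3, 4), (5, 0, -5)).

(Σ|x_i - y_i|^2)^(1/2) = (|-1 - 5|^2 + |-3 - 0|^2 + |4 - (-5)|^2)^(1/2)
= (6^2 + 3^2 + 9^2)^(1/2) = (36 + 9 + 81)^(1/2) = (126)^(1/2) ≈ 11.225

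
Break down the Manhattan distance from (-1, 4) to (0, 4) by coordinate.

Σ|x_i - y_i| = |-1 - 0| + |4 - 4| = 1 + 0 = 1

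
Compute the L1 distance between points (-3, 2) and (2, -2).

Σ|x_i - y_i| = |-3 - 2| + |2 - (-2)| = 5 + 4 = 9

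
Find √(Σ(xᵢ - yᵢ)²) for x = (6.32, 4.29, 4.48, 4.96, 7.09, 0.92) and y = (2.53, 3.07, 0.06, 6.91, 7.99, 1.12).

√(Σ(x_i - y_i)²) = √((6.32 - 2.53)² + (4.29 - 3.07)² + (4.48 - 0.06)² + (4.96 - 6.91)² + (7.09 - 7.99)² + (0.92 - 1.12)²)
= √(3.79² + 1.22² + 4.42² + (-1.95)² + (-0.9)² + (-0.2)²) = √(14.3641 + 1.4884 + 19.5364 + 3.8025 + 0.81 + 0.04) = √40.0414 ≈ 6.3278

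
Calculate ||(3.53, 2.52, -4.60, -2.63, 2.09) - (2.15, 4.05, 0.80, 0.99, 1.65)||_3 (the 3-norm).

(Σ|x_i - y_i|^3)^(1/3) = (|3.53 - 2.15|^3 + |2.52 - 4.05|^3 + |-4.6 - 0.8|^3 + |-2.63 - 0.99|^3 + |2.09 - 1.65|^3)^(1/3)
= (1.38^3 + 1.53^3 + 5.4^3 + 3.62^3 + 0.44^3)^(1/3) ≈ (2.6281 + 3.5816 + 157.464 + 47.4379 + 0.0852)^(1/3) = (211.1968)^(1/3) ≈ 5.9552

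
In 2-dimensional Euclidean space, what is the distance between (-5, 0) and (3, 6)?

√(Σ(x_i - y_i)²) = √((-5 - 3)² + (0 - 6)²)
= √((-8)² + (-6)²) = √(64 + 36) = √100 = 10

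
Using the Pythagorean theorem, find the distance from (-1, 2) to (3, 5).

√(Σ(x_i - y_i)²) = √((-1 - 3)² + (2 - 5)²)
= √((-4)² + (-3)²) = √(16 + 9) = √25 = 5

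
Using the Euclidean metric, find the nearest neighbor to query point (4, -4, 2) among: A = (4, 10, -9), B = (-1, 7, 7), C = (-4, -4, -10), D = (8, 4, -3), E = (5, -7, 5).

Distances: d(A) ≈ 17.8045, d(B) ≈ 13.0767, d(C) ≈ 14.4222, d(D) ≈ 10.247, d(E) ≈ 4.3589. Nearest: E = (5, -7, 5) with distance 4.3589.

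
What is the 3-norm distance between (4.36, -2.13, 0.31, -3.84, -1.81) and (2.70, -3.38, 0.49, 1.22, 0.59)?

(Σ|x_i - y_i|^3)^(1/3) = (|4.36 - 2.7|^3 + |-2.13 - (-3.38)|^3 + |0.31 - 0.49|^3 + |-3.84 - 1.22|^3 + |-1.81 - 0.59|^3)^(1/3)
= (1.66^3 + 1.25^3 + 0.18^3 + 5.06^3 + 2.4^3)^(1/3) ≈ (4.5743 + 1.9531 + 0.0058 + 129.5542 + 13.824)^(1/3) = (149.9114)^(1/3) ≈ 5.3122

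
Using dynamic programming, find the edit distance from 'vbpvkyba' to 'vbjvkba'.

Let D[i][j] be the edit distance between the first i characters of 'vbpvkyba' and the first j characters of 'vbjvkba', with D[i][0] = i, D[0][j] = j, and D[i][j] = D[i-1][j-1] if the characters match, else 1 + min(D[i-1][j], D[i][j-1], D[i-1][j-1]). Filling the table (rows: prefixes of 'vbpvkyba', columns: prefixes of 'vbjvkba'):
     ε  v  b  j  v  k  b  a
  ε  0  1  2  3  4  5  6  7
  v  1  0  1  2  3  4  5  6
  b  2  1  0  1  2  3  4  5
  p  3  2  1  1  2  3  4  5
  v  4  3  2  2  1  2  3  4
  k  5  4  3  3  2  1  2  3
  y  6  5  4  4  3  2  2  3
  b  7  6  5  5  4  3  2  3
  a  8  7  6  6  5  4  3  2
The bottom-right entry gives D[8][7] = 2, so no sequence of fewer than 2 edits works. Backtracking through the table gives one optimal edit sequence (2 edits):
  vbpvkyba → vbjvkyba (sub p→j @3)
  vbjvkyba → vbjvkba (del y @6)
Edit distance = 2.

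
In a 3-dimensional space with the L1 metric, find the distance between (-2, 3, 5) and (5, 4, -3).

Σ|x_i - y_i| = |-2 - 5| + |3 - 4| + |5 - (-3)| = 7 + 1 + 8 = 16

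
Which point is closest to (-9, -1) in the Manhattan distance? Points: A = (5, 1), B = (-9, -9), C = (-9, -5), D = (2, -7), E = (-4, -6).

Distances: d(A) = 16, d(B) = 8, d(C) = 4, d(D) = 17, d(E) = 10. Nearest: C = (-9, -5) with distance 4.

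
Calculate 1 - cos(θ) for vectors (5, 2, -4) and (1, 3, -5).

With u = (5, 2, -4), v = (1, 3, -5):
u·v = 5·1 + 2·3 + (-4)·(-5) = 5 + 6 + 20 = 31.
|u| = √(5² + 2² + (-4)²) = √45, |v| = √(1² + 3² + (-5)²) = √35, so |u||v| = √(45·35) = √1575.
cos θ = (u·v)/(|u||v|) = 31/√1575 ≈ 0.7811
Cosine distance = 1 - cos θ ≈ 1 - 0.7811 = 0.2189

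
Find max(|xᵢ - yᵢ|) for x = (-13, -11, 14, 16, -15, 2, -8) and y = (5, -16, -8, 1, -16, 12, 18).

max(|x_i - y_i|) = max(|-13 - 5|, |-11 - (-16)|, |14 - (-8)|, |16 - 1|, |-15 - (-16)|, |2 - 12|, |-8 - 18|) = max(18, 5, 22, 15, 1, 10, 26) = 26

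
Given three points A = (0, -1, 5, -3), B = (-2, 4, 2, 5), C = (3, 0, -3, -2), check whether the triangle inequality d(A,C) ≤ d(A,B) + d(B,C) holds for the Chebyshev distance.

d(A,B) = max(2, 5, 3, 8) = 8, d(B,C) = max(5, 4, 5, 7) = 7, d(A,C) = max(3, 1, 8, 1) = 8.
d(A,C) = 8 ≤ 8 + 7 = 15. Triangle inequality is satisfied.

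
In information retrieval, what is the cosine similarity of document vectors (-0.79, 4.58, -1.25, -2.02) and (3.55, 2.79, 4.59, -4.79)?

With u = (-0.79, 4.58, -1.25, -2.02), v = (3.55, 2.79, 4.59, -4.79):
u·v = (-0.79)·3.55 + 4.58·2.79 + (-1.25)·4.59 + (-2.02)·(-4.79) = (-2.8045) + 12.7782 + (-5.7375) + 9.6758 = 13.912.
|u| = √((-0.79)² + 4.58² + (-1.25)² + (-2.02)²) = √(0.6241 + 20.9764 + 1.5625 + 4.0804) = √27.2434, |v| = √(3.55² + 2.79² + 4.59² + (-4.79)²) = √(12.6025 + 7.7841 + 21.0681 + 22.9441) = √64.3988.
cos θ = (u·v)/(|u||v|) = 13.912/(√27.2434·√64.3988) ≈ 0.3321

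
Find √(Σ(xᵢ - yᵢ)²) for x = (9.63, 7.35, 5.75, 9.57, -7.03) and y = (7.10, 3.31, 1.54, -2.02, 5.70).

√(Σ(x_i - y_i)²) = √((9.63 - 7.1)² + (7.35 - 3.31)² + (5.75 - 1.54)² + (9.57 - (-2.02))² + (-7.03 - 5.7)²)
= √(2.53² + 4.04² + 4.21² + 11.59² + (-12.73)²) = √(6.4009 + 16.3216 + 17.7241 + 134.3281 + 162.0529) = √336.8276 ≈ 18.3529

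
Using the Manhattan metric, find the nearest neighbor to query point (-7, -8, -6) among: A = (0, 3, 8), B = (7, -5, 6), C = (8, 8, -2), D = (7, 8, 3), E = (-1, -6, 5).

Distances: d(A) = 32, d(B) = 29, d(C) = 35, d(D) = 39, d(E) = 19. Nearest: E = (-1, -6, 5) with distance 19.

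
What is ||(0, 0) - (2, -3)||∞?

max(|x_i - y_i|) = max(|0 - 2|, |0 - (-3)|) = max(2, 3) = 3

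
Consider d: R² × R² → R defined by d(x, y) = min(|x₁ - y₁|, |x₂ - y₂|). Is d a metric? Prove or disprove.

No. d fails identity of indiscernibles: take x = (1, 0) and y = (1, 8). Then d(x,y) = min(|1 - 1|, |0 - 8|) = min(0, 8) = 0, yet x ≠ y.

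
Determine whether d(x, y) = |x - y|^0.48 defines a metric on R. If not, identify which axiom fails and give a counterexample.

Yes. With 0 < p = 0.48 ≤ 1, d(x,y) = |x-y|^0.48 is a metric on R. Non-negativity and symmetry are immediate; |x-y|^0.48 = 0 ⟺ |x-y| = 0 ⟺ x = y. For the triangle inequality, the function t ↦ t^0.48 is subadditive on [0,∞) when p ≤ 1, so |x-z|^0.48 ≤ (|x-y| + |y-z|)^0.48 ≤ |x-y|^0.48 + |y-z|^0.48.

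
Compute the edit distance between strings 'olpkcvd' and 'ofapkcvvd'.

Let D[i][j] be the edit distance between the first i characters of 'olpkcvd' and the first j characters of 'ofapkcvvd', with D[i][0] = i, D[0][j] = j, and D[i][j] = D[i-1][j-1] if the characters match, else 1 + min(D[i-1][j], D[i][j-1], D[i-1][j-1]). Filling the table (rows: prefixes of 'olpkcvd', columns: prefixes of 'ofapkcvvd'):
     ε  o  f  a  p  k  c  v  v  d
  ε  0  1  2  3  4  5  6  7  8  9
  o  1  0  1  2  3  4  5  6  7  8
  l  2  1  1  2  3  4  5  6  7  8
  p  3  2  2  2  2  3  4  5  6  7
  k  4  3  3  3  3  2  3  4  5  6
  c  5  4  4  4  4  3  2  3  4  5
  v  6  5  5  5  5  4  3  2  3  4
  d  7  6  6  6  6  5  4  3  3  3
The bottom-right entry gives D[7][9] = 3, so no sequence of fewer than 3 edits works. Backtracking through the table gives one optimal edit sequence (3 edits):
  olpkcvd → oflpkcvd (ins f @2)
  oflpkcvd → ofapkcvd (sub l→a @3)
  ofapkcvd → ofapkcvvd (ins v @7)
Edit distance = 3.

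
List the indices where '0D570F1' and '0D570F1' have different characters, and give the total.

Differing positions: none. Hamming distance = 0.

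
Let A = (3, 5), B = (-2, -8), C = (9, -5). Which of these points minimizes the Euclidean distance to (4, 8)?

Distances: d(A) ≈ 3.1623, d(B) ≈ 17.088, d(C) ≈ 13.9284. Nearest: A = (3, 5) with distance 3.1623.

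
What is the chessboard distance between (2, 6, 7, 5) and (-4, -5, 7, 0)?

max(|x_i - y_i|) = max(|2 - (-4)|, |6 - (-5)|, |7 - 7|, |5 - 0|) = max(6, 11, 0, 5) = 11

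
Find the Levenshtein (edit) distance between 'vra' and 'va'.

Let D[i][j] be the edit distance between the first i characters of 'vra' and the first j characters of 'va', with D[i][0] = i, D[0][j] = j, and D[i][j] = D[i-1][j-1] if the characters match, else 1 + min(D[i-1][j], D[i][j-1], D[i-1][j-1]). Filling the table (rows: prefixes of 'vra', columns: prefixes of 'va'):
     ε  v  a
  ε  0  1  2
  v  1  0  1
  r  2  1  1
  a  3  2  1
The bottom-right entry gives D[3][2] = 1, so no sequence of fewer than 1 edit works. Backtracking through the table gives one optimal edit sequence (1 edit):
  vra → va (del r @2)
Edit distance = 1.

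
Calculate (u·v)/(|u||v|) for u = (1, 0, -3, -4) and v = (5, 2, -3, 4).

With u = (1, 0, -3, -4), v = (5, 2, -3, 4):
u·v = 1·5 + 0·2 + (-3)·(-3) + (-4)·4 = 5 + 0 + 9 + (-16) = -2.
|u| = √(1² + 0² + (-3)² + (-4)²) = √26, |v| = √(5² + 2² + (-3)² + 4²) = √54, so |u||v| = √(26·54) = √1404.
cos θ = (u·v)/(|u||v|) = -2/√1404 ≈ -0.0534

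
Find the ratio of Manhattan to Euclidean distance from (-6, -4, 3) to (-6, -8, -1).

L1 = |-6 - (-6)| + |-4 - (-8)| + |3 - (-1)| = 0 + 4 + 4 = 8
L2 = √(0² + 4² + 4²) = √32 ≈ 5.6569
L1 ≥ L2 always (equality iff movement is along one axis); L1 > L2 here.
Ratio L1/L2 = 8/√32 ≈ 1.4142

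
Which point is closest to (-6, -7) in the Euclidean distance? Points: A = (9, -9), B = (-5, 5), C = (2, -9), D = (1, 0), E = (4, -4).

Distances: d(A) ≈ 15.1327, d(B) ≈ 12.0416, d(C) ≈ 8.2462, d(D) ≈ 9.8995, d(E) ≈ 10.4403. Nearest: C = (2, -9) with distance 8.2462.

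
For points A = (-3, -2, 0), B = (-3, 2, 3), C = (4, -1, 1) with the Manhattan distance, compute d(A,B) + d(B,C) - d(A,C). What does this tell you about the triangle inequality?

d(A,B) = 0 + 4 + 3 = 7, d(B,C) = 7 + 3 + 2 = 12, d(A,C) = 7 + 1 + 1 = 9.
d(A,B) + d(B,C) - d(A,C) = 7 + 12 - 9 = 19 - 9 = 10. This is ≥ 0, so the triangle inequality holds for these points.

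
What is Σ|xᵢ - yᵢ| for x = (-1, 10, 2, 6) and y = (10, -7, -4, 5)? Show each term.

Σ|x_i - y_i| = |-1 - 10| + |10 - (-7)| + |2 - (-4)| + |6 - 5| = 11 + 17 + 6 + 1 = 35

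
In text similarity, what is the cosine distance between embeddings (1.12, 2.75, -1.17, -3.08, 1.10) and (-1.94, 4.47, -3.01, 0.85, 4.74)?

With u = (1.12, 2.75, -1.17, -3.08, 1.10), v = (-1.94, 4.47, -3.01, 0.85, 4.74):
u·v = 1.12·(-1.94) + 2.75·4.47 + (-1.17)·(-3.01) + (-3.08)·0.85 + 1.1·4.74 = (-2.1728) + 12.2925 + 3.5217 + (-2.618) + 5.214 = 16.2374.
|u| = √(1.12² + 2.75² + (-1.17)² + (-3.08)² + 1.1²) = √(1.2544 + 7.5625 + 1.3689 + 9.4864 + 1.21) = √20.8822, |v| = √((-1.94)² + 4.47² + (-3.01)² + 0.85² + 4.74²) = √(3.7636 + 19.9809 + 9.0601 + 0.7225 + 22.4676) = √55.9947.
cos θ = (u·v)/(|u||v|) = 16.2374/(√20.8822·√55.9947) ≈ 0.4748
Cosine distance = 1 - cos θ ≈ 1 - 0.4748 = 0.5252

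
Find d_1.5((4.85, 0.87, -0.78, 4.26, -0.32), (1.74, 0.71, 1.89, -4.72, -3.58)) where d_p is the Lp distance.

(Σ|x_i - y_i|^1.5)^(1/1.5) = (|4.85 - 1.74|^1.5 + |0.87 - 0.71|^1.5 + |-0.78 - 1.89|^1.5 + |4.26 - (-4.72)|^1.5 + |-0.32 - (-3.58)|^1.5)^(1/1.5)
= (3.11^1.5 + 0.16^1.5 + 2.67^1.5 + 8.98^1.5 + 3.26^1.5)^(1/1.5) ≈ (5.4845 + 0.064 + 4.3628 + 26.9101 + 5.8861)^(1/1.5) = (42.7075)^(1/1.5) ≈ 12.2181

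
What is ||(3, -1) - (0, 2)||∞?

max(|x_i - y_i|) = max(|3 - 0|, |-1 - 2|) = max(3, 3) = 3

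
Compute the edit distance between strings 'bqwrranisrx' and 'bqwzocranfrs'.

Let D[i][j] be the edit distance between the first i characters of 'bqwrranisrx' and the first j characters of 'bqwzocranfrs', with D[i][0] = i, D[0][j] = j, and D[i][j] = D[i-1][j-1] if the characters match, else 1 + min(D[i-1][j], D[i][j-1], D[i-1][j-1]). Filling the table (rows: prefixes of 'bqwrranisrx', columns: prefixes of 'bqwzocranfrs'):
     ε  b  q  w  z  o  c  r  a  n  f  r  s
  ε  0  1  2  3  4  5  6  7  8  9 10 11 12
  b  1  0  1  2  3  4  5  6  7  8  9 10 11
  q  2  1  0  1  2  3  4  5  6  7  8  9 10
  w  3  2  1  0  1  2  3  4  5  6  7  8  9
  r  4  3  2  1  1  2  3  3  4  5  6  7  8
  r  5  4  3  2  2  2  3  3  4  5  6  6  7
  a  6  5  4  3  3  3  3  4  3  4  5  6  7
  n  7  6  5  4  4  4  4  4  4  3  4  5  6
  i  8  7  6  5  5  5  5  5  5  4  4  5  6
  s  9  8  7  6  6  6  6  6  6  5  5  5  5
  r 10  9  8  7  7  7  7  6  7  6  6  5  6
  x 11 10  9  8  8  8  8  7  7  7  7  6  6
The bottom-right entry gives D[11][12] = 6, so no sequence of fewer than 6 edits works. Backtracking through the table gives one optimal edit sequence (6 edits):
  bqwrranisrx → bqwzrranisrx (ins z @4)
  bqwzrranisrx → bqwzorranisrx (ins o @5)
  bqwzorranisrx → bqwzocranisrx (sub r→c @6)
  bqwzocranisrx → bqwzocransrx (del i @10)
  bqwzocransrx → bqwzocranfrx (sub s→f @10)
  bqwzocranfrx → bqwzocranfrs (sub x→s @12)
Edit distance = 6.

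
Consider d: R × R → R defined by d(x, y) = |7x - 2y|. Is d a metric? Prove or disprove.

No. d fails symmetry: d(3, 5) = |7·3 - 2·5| = |11| = 11, but d(5, 3) = |7·5 - 2·3| = |29| = 29. Since 11 ≠ 29, d(x,y) ≠ d(y,x) in general.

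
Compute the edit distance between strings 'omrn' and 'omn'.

Let D[i][j] be the edit distance between the first i characters of 'omrn' and the first j characters of 'omn', with D[i][0] = i, D[0][j] = j, and D[i][j] = D[i-1][j-1] if the characters match, else 1 + min(D[i-1][j], D[i][j-1], D[i-1][j-1]). Filling the table (rows: prefixes of 'omrn', columns: prefixes of 'omn'):
     ε  o  m  n
  ε  0  1  2  3
  o  1  0  1  2
  m  2  1  0  1
  r  3  2  1  1
  n  4  3  2  1
The bottom-right entry gives D[4][3] = 1, so no sequence of fewer than 1 edit works. Backtracking through the table gives one optimal edit sequence (1 edit):
  omrn → omn (del r @3)
Edit distance = 1.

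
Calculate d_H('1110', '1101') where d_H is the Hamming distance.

Differing positions: 3, 4. Hamming distance = 2.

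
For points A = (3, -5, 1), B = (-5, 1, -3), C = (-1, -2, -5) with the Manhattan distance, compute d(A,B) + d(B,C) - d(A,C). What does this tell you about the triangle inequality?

d(A,B) = 8 + 6 + 4 = 18, d(B,C) = 4 + 3 + 2 = 9, d(A,C) = 4 + 3 + 6 = 13.
d(A,B) + d(B,C) - d(A,C) = 18 + 9 - 13 = 27 - 13 = 14. This is ≥ 0, so the triangle inequality holds for these points.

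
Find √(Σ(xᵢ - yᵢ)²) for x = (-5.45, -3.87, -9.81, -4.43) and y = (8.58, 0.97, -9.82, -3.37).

√(Σ(x_i - y_i)²) = √((-5.45 - 8.58)² + (-3.87 - 0.97)² + (-9.81 - (-9.82))² + (-4.43 - (-3.37))²)
= √((-14.03)² + (-4.84)² + 0.01² + (-1.06)²) = √(196.8409 + 23.4256 + 0.0001 + 1.1236) = √221.3902 ≈ 14.8792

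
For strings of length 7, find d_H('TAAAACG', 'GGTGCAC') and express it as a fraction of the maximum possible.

Differing positions: 1, 2, 3, 4, 5, 6, 7. Hamming distance = 7. The maximum possible Hamming distance for length-7 strings is 7, so d_H/7 = 7/7 = 1.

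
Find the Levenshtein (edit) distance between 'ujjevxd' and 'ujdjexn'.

Let D[i][j] be the edit distance between the first i characters of 'ujjevxd' and the first j characters of 'ujdjexn', with D[i][0] = i, D[0][j] = j, and D[i][j] = D[i-1][j-1] if the characters match, else 1 + min(D[i-1][j], D[i][j-1], D[i-1][j-1]). Filling the table (rows: prefixes of 'ujjevxd', columns: prefixes of 'ujdjexn'):
     ε  u  j  d  j  e  x  n
  ε  0  1  2  3  4  5  6  7
  u  1  0  1  2  3  4  5  6
  j  2  1  0  1  2  3  4  5
  j  3  2  1  1  1  2  3  4
  e  4  3  2  2  2  1  2  3
  v  5  4  3  3  3  2  2  3
  x  6  5  4  4  4  3  2  3
  d  7  6  5  4  5  4  3  3
The bottom-right entry gives D[7][7] = 3, so no sequence of fewer than 3 edits works. Backtracking through the table gives one optimal edit sequence (3 edits):
  ujjevxd → ujdjevxd (ins d @3)
  ujdjevxd → ujdjexd (del v @6)
  ujdjexd → ujdjexn (sub d→n @7)
Edit distance = 3.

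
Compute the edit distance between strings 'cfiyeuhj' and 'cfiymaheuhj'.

Let D[i][j] be the edit distance between the first i characters of 'cfiyeuhj' and the first j characters of 'cfiymaheuhj', with D[i][0] = i, D[0][j] = j, and D[i][j] = D[i-1][j-1] if the characters match, else 1 + min(D[i-1][j], D[i][j-1], D[i-1][j-1]). Filling the table (rows: prefixes of 'cfiyeuhj', columns: prefixes of 'cfiymaheuhj'):
     ε  c  f  i  y  m  a  h  e  u  h  j
  ε  0  1  2  3  4  5  6  7  8  9 10 11
  c  1  0  1  2  3  4  5  6  7  8  9 10
  f  2  1  0  1  2  3  4  5  6  7  8  9
  i  3  2  1  0  1  2  3  4  5  6  7  8
  y  4  3  2  1  0  1  2  3  4  5  6  7
  e  5  4  3  2  1  1  2  3  3  4  5  6
  u  6  5  4  3  2  2  2  3  4  3  4  5
  h  7  6  5  4  3  3  3  2  3  4  3  4
  j  8  7  6  5  4  4  4  3  3  4  4  3
The bottom-right entry gives D[8][11] = 3, so no sequence of fewer than 3 edits works. Backtracking through the table gives one optimal edit sequence (3 edits):
  cfiyeuhj → cfiymeuhj (ins m @5)
  cfiymeuhj → cfiymaeuhj (ins a @6)
  cfiymaeuhj → cfiymaheuhj (ins h @7)
Edit distance = 3.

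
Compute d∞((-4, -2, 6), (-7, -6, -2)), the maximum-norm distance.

max(|x_i - y_i|) = max(|-4 - (-7)|, |-2 - (-6)|, |6 - (-2)|) = max(3, 4, 8) = 8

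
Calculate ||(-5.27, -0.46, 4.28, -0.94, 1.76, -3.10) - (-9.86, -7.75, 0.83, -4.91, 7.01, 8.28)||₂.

√(Σ(x_i - y_i)²) = √((-5.27 - (-9.86))² + (-0.46 - (-7.75))² + (4.28 - 0.83)² + (-0.94 - (-4.91))² + (1.76 - 7.01)² + (-3.1 - 8.28)²)
= √(4.59² + 7.29² + 3.45² + 3.97² + (-5.25)² + (-11.38)²) = √(21.0681 + 53.1441 + 11.9025 + 15.7609 + 27.5625 + 129.5044) = √258.9425 ≈ 16.0917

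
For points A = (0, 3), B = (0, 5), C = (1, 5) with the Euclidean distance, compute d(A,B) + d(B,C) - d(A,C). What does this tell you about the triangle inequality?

d(A,B) = √(0² + 2²) = √4 = 2, d(B,C) = √(1² + 0²) = √1 = 1, d(A,C) = √(1² + 2²) = √5 ≈ 2.2361.
d(A,B) + d(B,C) - d(A,C) = 2 + 1 - 2.2361 = 3 - 2.2361 = 0.7639 (to 4 decimal places). This is ≥ 0, so the triangle inequality holds for these points.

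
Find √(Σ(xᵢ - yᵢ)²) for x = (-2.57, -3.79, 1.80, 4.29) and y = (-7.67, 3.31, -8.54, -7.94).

√(Σ(x_i - y_i)²) = √((-2.57 - (-7.67))² + (-3.79 - 3.31)² + (1.8 - (-8.54))² + (4.29 - (-7.94))²)
= √(5.1² + (-7.1)² + 10.34² + 12.23²) = √(26.01 + 50.41 + 106.9156 + 149.5729) = √332.9085 ≈ 18.2458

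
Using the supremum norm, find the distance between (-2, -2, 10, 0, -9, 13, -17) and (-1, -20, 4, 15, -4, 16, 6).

max(|x_i - y_i|) = max(|-2 - (-1)|, |-2 - (-20)|, |10 - 4|, |0 - 15|, |-9 - (-4)|, |13 - 16|, |-17 - 6|) = max(1, 18, 6, 15, 5, 3, 23) = 23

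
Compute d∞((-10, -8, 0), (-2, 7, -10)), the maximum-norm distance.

max(|x_i - y_i|) = max(|-10 - (-2)|, |-8 - 7|, |0 - (-10)|) = max(8, 15, 10) = 15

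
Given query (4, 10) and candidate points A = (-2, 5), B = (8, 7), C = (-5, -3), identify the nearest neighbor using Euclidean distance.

Distances: d(A) ≈ 7.8102, d(B) = 5, d(C) ≈ 15.8114. Nearest: B = (8, 7) with distance 5.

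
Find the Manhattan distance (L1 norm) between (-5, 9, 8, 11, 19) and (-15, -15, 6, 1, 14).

Σ|x_i - y_i| = |-5 - (-15)| + |9 - (-15)| + |8 - 6| + |11 - 1| + |19 - 14| = 10 + 24 + 2 + 10 + 5 = 51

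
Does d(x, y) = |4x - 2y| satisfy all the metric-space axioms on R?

No. d fails symmetry: d(8, 6) = |4·8 - 2·6| = |20| = 20, but d(6, 8) = |4·6 - 2·8| = |8| = 8. Since 20 ≠ 8, d(x,y) ≠ d(y,x) in general.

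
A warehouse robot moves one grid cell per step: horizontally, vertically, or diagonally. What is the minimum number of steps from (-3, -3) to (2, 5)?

max(|x_i - y_i|) = max(|-3 - 2|, |-3 - 5|) = max(5, 8) = 8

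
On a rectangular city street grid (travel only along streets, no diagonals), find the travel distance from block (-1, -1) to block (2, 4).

Σ|x_i - y_i| = |-1 - 2| + |-1 - 4| = 3 + 5 = 8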